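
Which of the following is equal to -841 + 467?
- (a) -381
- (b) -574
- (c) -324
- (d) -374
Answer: d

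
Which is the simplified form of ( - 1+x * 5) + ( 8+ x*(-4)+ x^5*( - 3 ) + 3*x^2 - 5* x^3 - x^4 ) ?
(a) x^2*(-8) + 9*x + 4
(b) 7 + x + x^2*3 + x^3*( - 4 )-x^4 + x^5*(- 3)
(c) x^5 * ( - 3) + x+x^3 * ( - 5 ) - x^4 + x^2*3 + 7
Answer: c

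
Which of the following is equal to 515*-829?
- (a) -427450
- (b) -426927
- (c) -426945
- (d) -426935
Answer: d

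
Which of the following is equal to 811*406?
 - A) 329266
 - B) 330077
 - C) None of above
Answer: A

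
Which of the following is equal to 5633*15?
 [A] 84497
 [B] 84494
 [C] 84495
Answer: C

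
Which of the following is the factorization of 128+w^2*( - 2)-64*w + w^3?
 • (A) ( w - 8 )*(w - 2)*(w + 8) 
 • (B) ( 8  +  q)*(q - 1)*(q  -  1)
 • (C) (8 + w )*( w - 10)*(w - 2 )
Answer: A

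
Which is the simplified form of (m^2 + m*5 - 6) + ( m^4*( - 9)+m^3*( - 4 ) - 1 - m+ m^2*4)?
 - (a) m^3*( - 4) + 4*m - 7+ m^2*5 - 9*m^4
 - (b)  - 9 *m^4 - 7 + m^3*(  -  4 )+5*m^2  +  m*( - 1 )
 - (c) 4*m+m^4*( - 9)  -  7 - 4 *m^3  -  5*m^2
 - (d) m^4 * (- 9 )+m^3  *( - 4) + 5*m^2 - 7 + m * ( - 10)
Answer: a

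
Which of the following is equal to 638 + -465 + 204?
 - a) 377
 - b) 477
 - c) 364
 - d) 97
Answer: a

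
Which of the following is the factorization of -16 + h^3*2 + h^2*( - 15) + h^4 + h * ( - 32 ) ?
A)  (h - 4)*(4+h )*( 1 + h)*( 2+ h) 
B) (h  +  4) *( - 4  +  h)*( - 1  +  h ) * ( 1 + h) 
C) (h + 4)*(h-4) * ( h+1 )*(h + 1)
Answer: C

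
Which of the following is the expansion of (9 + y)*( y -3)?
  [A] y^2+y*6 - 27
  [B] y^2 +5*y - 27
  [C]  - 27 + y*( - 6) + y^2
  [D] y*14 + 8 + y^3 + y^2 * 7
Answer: A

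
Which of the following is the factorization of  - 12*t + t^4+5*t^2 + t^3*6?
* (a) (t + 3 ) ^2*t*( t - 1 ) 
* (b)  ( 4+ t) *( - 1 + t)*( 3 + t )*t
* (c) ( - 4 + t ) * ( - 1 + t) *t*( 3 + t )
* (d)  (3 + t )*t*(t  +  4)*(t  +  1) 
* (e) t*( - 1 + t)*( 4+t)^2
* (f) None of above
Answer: b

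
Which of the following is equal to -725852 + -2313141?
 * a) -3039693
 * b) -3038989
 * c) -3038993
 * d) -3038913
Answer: c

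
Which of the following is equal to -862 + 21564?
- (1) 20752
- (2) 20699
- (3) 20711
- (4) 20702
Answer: 4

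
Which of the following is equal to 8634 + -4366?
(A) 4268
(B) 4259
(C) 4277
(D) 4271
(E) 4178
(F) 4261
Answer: A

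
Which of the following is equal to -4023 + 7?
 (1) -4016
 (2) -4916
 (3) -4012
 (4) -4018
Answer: 1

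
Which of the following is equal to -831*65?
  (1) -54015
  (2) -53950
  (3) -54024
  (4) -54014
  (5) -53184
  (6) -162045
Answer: 1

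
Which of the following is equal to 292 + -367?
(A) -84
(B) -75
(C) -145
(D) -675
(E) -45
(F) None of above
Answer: B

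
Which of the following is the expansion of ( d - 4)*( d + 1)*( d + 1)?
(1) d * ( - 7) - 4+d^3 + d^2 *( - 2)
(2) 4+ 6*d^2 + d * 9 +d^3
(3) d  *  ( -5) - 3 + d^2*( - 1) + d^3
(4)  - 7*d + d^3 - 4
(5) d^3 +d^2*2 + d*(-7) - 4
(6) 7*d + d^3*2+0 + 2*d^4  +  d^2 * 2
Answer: 1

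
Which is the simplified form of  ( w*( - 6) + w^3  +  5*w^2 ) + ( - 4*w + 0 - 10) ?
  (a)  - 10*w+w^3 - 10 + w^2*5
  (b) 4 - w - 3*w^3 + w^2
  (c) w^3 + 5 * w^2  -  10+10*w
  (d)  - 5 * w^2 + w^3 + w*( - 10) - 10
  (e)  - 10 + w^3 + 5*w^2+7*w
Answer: a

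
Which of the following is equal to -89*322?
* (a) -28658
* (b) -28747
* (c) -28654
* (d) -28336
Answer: a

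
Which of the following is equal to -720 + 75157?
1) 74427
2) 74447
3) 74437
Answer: 3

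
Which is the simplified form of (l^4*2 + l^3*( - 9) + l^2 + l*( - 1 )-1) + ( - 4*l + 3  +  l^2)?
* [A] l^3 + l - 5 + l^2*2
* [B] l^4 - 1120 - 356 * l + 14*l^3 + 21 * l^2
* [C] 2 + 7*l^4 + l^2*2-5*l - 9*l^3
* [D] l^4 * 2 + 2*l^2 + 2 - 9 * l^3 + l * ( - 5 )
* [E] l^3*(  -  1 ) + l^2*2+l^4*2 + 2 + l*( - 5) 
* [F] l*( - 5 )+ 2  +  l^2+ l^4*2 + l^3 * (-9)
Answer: D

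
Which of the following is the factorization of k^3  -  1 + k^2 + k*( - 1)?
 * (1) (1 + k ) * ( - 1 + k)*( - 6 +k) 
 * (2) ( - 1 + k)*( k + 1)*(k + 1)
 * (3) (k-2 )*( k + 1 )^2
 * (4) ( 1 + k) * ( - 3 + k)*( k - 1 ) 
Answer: 2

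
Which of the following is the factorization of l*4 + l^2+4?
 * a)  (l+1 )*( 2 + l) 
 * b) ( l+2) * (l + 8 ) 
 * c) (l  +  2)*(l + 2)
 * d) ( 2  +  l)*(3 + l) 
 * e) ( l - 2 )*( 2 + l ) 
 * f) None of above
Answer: c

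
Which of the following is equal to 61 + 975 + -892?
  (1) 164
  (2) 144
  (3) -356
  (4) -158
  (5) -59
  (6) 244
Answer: 2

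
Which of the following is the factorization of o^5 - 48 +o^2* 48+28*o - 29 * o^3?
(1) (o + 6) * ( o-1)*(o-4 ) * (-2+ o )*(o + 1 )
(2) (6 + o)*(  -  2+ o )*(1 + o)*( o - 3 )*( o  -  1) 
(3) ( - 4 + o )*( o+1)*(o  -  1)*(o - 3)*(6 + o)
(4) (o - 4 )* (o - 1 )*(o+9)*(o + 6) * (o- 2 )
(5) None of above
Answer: 1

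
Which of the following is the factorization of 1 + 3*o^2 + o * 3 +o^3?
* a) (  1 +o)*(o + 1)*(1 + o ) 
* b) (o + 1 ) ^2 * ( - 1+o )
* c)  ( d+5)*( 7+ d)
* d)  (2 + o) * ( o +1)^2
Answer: a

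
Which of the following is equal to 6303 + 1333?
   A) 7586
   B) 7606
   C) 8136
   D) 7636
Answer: D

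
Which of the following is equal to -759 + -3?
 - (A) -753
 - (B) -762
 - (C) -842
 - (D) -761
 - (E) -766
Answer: B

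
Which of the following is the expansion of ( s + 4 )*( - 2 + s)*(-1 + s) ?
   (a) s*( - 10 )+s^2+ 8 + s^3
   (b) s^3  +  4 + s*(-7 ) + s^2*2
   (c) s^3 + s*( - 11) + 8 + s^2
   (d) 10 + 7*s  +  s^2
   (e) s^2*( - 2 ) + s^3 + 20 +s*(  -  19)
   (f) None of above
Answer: a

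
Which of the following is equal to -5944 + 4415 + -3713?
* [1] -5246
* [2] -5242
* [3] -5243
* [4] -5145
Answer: 2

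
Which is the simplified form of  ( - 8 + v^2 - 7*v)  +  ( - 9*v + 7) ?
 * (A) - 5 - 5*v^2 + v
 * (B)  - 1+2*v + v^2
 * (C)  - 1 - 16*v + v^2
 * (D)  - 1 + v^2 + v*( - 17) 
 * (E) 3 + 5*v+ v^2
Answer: C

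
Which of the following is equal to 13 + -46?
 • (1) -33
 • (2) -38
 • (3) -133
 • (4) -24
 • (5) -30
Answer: 1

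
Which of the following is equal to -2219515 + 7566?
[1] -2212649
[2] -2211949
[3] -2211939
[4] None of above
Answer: 2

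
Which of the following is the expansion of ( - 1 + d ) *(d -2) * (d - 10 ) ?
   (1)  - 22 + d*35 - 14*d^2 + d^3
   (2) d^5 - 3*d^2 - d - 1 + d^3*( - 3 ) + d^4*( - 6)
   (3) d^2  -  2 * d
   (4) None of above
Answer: 4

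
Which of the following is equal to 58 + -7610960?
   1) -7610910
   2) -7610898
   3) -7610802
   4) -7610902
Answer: 4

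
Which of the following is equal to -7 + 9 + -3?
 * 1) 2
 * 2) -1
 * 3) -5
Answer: 2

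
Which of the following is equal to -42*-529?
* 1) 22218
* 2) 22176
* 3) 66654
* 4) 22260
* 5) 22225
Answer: 1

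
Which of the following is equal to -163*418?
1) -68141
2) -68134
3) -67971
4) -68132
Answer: 2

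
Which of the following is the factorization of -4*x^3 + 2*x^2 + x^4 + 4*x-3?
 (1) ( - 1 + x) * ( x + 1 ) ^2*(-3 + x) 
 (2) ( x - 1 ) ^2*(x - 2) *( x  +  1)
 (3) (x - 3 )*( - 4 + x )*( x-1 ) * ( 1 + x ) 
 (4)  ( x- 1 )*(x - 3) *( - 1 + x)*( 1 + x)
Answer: 4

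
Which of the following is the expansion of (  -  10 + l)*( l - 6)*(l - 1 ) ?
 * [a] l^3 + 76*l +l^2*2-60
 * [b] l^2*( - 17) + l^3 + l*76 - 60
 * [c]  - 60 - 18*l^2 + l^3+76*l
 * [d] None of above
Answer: b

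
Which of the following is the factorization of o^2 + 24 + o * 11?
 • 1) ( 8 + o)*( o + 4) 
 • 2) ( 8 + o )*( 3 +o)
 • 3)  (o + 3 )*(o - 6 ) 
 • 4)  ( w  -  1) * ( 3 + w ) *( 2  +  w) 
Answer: 2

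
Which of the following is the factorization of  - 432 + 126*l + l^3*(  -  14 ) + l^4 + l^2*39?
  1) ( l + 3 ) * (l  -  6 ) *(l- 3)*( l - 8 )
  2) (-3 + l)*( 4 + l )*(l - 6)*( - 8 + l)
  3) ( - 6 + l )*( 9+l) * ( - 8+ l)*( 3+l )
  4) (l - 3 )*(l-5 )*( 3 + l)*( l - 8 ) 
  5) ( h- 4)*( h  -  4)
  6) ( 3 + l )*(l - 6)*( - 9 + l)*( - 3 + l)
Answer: 1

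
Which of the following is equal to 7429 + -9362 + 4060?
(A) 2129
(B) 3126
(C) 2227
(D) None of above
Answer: D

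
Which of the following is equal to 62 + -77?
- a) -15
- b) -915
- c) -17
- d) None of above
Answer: a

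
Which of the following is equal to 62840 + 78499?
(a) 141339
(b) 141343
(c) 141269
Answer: a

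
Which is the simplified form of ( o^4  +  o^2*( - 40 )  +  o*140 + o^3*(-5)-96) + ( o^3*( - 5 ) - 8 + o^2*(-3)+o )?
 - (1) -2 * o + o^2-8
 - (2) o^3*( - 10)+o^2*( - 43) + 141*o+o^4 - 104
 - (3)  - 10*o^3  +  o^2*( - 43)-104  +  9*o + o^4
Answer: 2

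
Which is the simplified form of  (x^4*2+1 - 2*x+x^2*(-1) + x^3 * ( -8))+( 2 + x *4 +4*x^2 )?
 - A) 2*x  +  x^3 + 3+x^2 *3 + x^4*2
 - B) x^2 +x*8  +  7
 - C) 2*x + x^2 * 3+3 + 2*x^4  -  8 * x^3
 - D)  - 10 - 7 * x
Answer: C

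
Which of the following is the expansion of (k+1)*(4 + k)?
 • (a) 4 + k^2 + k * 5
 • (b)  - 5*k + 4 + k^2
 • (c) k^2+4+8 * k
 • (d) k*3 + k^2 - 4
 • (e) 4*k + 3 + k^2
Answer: a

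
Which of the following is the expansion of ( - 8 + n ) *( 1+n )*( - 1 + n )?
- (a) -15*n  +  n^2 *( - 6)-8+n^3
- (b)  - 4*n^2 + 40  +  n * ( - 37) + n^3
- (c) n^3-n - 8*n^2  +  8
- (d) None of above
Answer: c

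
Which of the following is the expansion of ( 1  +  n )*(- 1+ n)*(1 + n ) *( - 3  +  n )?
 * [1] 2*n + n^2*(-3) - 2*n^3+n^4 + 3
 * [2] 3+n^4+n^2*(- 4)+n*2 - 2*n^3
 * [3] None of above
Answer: 2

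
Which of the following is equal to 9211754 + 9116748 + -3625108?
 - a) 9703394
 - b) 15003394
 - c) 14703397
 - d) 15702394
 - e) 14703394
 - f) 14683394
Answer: e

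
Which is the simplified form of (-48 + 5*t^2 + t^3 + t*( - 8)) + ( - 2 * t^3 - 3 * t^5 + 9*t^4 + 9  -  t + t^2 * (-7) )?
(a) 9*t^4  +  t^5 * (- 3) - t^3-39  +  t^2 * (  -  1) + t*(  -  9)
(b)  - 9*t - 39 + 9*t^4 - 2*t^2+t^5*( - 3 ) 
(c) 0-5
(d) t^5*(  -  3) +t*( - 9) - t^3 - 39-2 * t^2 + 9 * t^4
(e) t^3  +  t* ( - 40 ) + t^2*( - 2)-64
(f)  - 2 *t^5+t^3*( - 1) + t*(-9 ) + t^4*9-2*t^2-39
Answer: d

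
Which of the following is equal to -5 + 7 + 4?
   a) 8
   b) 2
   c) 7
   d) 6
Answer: d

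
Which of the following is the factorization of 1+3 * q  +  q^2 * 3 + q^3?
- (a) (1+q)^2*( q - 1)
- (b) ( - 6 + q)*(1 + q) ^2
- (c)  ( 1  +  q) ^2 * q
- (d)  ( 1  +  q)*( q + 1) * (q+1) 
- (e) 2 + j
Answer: d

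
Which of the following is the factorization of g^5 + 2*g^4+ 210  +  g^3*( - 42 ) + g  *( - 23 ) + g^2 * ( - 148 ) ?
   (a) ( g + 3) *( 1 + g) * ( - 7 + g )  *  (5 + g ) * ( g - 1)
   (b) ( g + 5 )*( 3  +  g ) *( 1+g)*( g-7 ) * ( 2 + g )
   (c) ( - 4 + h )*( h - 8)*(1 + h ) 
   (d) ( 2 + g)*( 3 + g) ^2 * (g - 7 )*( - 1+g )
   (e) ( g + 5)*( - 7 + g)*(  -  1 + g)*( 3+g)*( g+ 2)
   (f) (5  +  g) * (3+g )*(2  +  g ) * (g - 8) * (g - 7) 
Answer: e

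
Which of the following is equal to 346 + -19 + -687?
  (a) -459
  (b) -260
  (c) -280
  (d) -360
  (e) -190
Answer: d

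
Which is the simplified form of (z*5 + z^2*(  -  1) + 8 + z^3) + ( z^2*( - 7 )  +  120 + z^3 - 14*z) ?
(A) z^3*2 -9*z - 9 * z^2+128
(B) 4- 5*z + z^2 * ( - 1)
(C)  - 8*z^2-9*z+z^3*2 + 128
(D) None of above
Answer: C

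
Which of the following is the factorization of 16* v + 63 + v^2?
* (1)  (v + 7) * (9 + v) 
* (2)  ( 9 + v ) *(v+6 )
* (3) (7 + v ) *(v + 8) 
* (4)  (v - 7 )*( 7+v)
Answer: 1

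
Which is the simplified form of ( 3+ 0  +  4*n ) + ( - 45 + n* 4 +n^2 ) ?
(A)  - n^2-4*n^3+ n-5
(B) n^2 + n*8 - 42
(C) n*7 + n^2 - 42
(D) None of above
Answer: B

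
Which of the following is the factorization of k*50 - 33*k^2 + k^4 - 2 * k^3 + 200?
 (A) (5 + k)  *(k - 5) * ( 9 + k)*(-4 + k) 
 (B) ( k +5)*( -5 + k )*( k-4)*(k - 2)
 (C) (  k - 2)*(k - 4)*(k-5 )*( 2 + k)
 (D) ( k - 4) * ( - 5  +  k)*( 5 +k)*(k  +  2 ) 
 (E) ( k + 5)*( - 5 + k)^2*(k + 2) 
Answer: D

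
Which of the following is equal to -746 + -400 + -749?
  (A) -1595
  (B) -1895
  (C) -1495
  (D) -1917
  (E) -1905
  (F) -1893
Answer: B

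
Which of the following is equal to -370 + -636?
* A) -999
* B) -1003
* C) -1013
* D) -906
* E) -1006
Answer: E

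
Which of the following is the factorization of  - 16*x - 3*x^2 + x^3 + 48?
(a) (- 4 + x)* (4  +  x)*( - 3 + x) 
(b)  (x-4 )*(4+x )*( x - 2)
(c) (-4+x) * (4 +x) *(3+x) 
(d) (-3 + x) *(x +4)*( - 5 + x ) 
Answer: a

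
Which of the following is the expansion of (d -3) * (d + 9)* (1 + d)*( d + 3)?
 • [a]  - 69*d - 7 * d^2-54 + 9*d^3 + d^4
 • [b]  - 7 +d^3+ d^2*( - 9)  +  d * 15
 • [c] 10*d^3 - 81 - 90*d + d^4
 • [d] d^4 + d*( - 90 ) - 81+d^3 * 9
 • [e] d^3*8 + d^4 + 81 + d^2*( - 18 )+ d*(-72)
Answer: c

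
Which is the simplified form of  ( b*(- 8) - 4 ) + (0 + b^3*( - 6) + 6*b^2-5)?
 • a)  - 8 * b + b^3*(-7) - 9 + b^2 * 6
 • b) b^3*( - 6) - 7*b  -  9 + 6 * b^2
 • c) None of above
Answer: c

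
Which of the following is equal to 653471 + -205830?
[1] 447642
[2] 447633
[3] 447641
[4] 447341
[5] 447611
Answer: 3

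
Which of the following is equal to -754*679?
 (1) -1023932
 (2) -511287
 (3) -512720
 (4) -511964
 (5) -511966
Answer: 5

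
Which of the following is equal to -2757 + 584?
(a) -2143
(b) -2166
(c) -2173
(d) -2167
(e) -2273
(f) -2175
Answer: c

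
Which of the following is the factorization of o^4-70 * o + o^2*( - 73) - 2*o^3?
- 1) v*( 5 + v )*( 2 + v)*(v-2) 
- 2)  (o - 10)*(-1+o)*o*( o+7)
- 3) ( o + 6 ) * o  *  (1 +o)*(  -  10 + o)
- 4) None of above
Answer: 4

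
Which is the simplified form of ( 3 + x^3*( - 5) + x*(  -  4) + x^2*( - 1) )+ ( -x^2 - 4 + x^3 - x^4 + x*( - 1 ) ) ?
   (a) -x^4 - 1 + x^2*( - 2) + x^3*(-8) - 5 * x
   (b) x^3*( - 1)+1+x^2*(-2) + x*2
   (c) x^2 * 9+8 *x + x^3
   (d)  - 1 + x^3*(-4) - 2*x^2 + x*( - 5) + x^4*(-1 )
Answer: d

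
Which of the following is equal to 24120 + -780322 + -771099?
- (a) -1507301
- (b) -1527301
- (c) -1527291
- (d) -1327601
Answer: b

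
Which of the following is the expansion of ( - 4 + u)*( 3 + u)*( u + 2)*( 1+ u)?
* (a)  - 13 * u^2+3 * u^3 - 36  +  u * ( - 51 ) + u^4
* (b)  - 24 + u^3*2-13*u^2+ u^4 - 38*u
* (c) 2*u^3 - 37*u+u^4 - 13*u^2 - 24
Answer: b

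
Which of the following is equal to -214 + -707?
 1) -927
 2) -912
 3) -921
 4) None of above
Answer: 3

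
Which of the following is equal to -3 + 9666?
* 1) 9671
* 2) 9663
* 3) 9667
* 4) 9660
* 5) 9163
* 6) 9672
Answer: 2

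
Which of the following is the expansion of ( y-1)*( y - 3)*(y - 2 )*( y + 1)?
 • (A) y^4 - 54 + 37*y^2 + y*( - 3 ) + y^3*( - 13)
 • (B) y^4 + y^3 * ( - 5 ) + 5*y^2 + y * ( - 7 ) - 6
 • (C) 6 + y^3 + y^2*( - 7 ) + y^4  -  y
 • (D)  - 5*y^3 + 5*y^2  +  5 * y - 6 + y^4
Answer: D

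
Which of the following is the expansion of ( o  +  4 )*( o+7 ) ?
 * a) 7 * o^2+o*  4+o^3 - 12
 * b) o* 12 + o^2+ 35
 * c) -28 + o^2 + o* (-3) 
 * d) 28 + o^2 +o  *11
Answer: d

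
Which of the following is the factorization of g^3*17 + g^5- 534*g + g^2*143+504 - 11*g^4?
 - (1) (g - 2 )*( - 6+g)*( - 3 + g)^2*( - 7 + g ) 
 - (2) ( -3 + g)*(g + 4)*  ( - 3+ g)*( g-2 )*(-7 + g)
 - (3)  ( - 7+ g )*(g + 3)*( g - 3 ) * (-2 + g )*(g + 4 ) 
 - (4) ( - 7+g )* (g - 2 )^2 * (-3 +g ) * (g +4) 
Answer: 2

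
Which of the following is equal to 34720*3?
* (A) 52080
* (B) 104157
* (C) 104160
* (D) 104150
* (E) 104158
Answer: C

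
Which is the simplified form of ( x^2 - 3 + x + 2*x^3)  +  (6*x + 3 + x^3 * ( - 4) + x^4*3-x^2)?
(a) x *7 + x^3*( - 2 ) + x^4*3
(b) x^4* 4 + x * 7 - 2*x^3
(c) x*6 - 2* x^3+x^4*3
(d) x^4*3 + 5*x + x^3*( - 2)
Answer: a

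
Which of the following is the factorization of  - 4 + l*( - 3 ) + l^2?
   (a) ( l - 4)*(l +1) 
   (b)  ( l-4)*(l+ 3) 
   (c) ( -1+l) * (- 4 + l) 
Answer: a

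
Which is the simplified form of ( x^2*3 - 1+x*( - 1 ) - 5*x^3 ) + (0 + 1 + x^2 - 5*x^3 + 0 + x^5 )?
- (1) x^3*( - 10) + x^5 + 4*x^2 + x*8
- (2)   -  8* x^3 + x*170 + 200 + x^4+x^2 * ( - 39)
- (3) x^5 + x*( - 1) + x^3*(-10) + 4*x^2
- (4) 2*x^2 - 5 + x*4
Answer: 3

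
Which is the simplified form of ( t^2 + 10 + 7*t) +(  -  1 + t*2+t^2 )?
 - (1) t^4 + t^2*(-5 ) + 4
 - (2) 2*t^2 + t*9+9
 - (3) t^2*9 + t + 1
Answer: 2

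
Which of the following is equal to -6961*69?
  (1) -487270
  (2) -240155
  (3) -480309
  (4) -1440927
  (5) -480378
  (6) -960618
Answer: 3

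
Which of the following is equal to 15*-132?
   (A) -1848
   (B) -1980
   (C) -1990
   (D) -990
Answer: B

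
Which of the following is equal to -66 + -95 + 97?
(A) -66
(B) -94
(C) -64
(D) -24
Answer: C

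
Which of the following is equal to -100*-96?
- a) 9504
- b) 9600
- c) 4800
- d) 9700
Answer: b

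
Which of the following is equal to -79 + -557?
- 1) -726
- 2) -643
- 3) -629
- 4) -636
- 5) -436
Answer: 4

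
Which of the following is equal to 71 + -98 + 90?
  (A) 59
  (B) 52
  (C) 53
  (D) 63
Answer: D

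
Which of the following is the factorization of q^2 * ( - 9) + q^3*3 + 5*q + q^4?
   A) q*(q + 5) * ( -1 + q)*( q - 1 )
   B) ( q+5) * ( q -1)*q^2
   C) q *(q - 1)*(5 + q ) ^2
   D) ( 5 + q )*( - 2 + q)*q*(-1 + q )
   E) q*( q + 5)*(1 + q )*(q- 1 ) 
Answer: A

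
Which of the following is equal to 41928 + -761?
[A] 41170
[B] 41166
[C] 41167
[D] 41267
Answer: C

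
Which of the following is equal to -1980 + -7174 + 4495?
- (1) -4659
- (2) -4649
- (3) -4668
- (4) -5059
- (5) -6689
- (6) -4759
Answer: 1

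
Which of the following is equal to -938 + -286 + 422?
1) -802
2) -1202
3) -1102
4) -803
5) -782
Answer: 1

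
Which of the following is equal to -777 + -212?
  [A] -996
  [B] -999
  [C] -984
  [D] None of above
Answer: D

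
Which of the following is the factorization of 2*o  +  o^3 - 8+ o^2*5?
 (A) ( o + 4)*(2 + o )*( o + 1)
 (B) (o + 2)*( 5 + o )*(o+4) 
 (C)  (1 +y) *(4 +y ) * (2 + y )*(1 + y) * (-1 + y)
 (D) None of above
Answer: D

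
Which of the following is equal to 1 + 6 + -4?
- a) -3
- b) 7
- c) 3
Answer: c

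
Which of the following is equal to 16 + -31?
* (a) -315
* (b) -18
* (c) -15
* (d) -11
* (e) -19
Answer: c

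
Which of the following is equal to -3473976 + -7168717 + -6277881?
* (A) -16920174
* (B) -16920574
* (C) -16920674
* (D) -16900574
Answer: B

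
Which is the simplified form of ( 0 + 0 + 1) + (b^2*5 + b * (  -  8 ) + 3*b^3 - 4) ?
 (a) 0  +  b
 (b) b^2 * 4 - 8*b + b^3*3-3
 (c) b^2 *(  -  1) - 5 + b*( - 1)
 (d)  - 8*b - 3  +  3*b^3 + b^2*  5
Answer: d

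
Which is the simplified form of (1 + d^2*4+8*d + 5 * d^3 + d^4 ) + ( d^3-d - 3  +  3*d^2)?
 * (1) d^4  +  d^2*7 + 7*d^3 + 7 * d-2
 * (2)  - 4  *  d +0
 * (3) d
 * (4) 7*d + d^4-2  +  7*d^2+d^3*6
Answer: 4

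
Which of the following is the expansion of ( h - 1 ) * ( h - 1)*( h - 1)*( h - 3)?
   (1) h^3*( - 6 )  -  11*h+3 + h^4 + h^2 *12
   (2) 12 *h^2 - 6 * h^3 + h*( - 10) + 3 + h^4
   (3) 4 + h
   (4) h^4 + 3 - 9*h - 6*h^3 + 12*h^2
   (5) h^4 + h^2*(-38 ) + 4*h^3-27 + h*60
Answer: 2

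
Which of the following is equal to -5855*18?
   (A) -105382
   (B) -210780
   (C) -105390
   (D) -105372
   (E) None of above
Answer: C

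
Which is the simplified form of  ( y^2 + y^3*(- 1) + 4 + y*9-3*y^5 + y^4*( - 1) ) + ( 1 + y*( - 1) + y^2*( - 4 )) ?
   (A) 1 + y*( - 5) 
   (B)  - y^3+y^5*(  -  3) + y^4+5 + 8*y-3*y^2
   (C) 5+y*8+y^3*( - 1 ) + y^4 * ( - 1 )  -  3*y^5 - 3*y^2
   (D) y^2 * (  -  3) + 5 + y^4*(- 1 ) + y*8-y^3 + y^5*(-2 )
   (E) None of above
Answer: C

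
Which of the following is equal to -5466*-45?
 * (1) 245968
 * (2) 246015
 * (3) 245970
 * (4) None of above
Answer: 3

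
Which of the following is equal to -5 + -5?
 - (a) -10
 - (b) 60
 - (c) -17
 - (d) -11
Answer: a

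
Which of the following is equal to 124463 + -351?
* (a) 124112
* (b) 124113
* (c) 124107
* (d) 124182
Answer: a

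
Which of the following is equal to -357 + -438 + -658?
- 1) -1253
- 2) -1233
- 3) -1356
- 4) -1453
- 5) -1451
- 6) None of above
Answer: 4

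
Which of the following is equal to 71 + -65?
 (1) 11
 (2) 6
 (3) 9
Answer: 2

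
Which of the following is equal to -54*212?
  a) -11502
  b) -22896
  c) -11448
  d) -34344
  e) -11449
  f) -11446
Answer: c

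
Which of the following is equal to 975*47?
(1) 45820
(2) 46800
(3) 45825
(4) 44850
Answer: 3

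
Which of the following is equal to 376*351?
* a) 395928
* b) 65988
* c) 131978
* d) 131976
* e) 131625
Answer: d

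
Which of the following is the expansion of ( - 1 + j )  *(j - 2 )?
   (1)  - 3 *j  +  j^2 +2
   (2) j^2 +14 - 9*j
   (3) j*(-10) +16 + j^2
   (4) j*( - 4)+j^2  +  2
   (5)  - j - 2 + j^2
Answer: 1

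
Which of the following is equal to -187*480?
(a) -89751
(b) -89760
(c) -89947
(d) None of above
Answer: b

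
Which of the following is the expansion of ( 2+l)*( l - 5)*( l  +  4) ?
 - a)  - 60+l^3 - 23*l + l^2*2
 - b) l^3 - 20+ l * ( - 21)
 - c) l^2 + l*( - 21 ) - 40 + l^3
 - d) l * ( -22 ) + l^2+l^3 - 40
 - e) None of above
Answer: d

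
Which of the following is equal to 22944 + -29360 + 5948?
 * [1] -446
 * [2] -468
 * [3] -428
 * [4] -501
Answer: 2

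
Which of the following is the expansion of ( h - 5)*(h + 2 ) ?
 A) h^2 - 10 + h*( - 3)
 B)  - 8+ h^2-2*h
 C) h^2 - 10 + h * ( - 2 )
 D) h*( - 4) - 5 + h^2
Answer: A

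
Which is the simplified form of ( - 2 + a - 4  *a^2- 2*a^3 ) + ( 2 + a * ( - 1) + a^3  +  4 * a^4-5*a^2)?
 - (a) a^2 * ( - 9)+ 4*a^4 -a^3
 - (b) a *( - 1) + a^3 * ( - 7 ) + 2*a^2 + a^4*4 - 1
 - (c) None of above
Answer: a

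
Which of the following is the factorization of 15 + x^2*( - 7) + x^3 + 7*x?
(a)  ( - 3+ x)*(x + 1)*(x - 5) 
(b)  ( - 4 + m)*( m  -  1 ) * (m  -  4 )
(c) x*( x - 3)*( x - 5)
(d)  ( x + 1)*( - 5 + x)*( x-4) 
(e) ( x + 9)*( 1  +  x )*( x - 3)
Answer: a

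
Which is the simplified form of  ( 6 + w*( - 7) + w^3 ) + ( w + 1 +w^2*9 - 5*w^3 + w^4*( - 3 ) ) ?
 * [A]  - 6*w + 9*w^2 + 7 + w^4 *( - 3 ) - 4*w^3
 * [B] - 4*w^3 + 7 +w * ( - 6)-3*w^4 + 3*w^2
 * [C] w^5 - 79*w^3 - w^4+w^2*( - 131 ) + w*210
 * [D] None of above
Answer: A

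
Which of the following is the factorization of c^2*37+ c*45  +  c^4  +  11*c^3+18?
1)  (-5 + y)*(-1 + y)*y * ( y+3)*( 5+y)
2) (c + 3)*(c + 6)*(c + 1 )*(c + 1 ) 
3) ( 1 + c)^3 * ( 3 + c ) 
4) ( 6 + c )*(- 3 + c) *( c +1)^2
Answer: 2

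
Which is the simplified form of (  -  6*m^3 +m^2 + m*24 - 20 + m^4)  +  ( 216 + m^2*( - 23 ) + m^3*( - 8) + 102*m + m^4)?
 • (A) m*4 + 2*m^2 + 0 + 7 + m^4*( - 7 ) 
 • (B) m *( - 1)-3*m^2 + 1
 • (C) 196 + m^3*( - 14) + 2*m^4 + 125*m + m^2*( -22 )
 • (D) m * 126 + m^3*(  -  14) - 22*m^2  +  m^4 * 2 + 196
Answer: D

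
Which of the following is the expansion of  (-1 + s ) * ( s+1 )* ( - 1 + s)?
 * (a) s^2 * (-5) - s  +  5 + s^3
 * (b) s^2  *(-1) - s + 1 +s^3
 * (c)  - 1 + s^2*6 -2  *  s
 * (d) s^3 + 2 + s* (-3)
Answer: b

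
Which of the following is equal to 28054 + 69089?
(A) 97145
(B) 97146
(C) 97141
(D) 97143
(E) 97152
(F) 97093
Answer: D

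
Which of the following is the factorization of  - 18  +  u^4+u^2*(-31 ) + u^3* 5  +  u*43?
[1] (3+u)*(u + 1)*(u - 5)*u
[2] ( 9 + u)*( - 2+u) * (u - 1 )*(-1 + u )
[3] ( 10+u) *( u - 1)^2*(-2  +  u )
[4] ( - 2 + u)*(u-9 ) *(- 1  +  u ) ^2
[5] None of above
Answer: 2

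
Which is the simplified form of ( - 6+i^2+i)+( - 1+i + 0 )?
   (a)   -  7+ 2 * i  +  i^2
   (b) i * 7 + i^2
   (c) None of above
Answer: a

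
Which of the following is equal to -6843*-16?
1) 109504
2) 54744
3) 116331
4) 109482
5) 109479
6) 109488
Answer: 6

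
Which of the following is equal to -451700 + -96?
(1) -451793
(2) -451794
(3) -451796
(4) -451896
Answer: 3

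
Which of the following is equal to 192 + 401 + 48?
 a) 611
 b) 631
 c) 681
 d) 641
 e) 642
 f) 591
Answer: d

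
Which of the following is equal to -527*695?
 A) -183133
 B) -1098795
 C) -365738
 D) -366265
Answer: D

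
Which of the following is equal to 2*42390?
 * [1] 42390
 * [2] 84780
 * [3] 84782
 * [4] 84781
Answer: 2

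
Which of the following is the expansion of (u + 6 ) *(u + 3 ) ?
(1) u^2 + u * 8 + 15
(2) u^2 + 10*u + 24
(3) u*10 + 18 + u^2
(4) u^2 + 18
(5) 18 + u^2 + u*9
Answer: 5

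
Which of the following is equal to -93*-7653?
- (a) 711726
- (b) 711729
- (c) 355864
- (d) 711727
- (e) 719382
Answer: b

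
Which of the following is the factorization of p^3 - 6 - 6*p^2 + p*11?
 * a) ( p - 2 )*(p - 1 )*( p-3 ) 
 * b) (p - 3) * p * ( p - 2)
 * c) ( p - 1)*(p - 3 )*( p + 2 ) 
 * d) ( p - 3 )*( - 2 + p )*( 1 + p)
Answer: a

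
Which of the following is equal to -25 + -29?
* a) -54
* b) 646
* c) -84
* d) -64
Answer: a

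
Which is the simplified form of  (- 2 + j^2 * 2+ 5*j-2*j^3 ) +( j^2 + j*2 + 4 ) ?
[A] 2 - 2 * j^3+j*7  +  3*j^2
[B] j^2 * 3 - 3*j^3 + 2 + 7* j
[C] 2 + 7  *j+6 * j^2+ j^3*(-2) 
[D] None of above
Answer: A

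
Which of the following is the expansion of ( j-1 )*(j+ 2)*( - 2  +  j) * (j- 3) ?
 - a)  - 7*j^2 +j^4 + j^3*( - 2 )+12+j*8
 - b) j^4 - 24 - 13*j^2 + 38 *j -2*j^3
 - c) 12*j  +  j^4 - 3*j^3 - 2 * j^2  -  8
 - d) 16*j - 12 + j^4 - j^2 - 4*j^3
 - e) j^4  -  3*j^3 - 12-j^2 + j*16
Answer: d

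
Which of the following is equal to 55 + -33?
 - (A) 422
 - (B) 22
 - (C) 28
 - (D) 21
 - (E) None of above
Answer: B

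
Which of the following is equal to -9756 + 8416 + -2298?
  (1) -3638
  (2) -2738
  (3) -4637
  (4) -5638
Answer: 1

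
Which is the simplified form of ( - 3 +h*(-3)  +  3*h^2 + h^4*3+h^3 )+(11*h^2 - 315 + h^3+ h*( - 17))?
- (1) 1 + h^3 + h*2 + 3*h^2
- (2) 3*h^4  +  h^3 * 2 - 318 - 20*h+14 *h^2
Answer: 2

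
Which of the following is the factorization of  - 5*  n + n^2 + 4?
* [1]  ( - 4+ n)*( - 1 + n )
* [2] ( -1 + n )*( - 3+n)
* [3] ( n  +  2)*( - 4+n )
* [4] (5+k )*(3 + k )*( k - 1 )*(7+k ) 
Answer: 1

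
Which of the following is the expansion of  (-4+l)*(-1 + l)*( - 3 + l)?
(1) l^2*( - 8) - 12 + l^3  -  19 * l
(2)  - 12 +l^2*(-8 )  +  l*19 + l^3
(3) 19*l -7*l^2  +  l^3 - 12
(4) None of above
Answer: 2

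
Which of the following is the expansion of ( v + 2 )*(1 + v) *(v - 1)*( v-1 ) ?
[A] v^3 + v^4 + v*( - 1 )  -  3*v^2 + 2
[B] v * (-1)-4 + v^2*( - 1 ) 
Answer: A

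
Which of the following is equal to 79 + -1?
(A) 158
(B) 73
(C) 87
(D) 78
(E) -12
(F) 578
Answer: D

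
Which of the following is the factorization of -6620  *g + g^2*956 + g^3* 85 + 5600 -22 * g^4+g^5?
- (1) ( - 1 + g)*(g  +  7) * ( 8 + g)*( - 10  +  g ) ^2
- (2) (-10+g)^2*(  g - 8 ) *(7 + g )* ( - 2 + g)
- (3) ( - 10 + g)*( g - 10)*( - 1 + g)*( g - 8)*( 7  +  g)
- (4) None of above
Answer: 3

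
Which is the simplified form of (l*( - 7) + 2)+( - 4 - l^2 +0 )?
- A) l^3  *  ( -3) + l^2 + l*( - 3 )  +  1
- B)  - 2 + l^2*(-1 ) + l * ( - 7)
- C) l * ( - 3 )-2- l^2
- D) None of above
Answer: B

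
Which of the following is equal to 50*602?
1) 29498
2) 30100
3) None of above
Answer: 2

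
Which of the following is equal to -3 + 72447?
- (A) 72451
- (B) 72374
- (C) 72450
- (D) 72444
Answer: D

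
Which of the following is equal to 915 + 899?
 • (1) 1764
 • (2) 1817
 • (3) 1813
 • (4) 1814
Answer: 4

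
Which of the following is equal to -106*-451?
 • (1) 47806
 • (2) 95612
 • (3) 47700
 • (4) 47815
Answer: 1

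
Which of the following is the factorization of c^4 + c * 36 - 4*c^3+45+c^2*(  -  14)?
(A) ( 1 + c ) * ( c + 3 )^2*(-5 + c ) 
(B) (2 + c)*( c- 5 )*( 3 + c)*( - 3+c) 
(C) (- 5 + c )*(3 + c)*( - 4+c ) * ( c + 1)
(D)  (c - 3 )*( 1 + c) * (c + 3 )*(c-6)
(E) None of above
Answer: E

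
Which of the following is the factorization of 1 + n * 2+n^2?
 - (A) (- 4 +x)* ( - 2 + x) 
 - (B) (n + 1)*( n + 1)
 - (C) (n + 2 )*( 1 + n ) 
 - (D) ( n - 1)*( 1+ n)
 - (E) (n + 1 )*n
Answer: B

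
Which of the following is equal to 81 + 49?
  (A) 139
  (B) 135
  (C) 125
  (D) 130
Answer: D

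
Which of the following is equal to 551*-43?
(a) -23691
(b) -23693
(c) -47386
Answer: b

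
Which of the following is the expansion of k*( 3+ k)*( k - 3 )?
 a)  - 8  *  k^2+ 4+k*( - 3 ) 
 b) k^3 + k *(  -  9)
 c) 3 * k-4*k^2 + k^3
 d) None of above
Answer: b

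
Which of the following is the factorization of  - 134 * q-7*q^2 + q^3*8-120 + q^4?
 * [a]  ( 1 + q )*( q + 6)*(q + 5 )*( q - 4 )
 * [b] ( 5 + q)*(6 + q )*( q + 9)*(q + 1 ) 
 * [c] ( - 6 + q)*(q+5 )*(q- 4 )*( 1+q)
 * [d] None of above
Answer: a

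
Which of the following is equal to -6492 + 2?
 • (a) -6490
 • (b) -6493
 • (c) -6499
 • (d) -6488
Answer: a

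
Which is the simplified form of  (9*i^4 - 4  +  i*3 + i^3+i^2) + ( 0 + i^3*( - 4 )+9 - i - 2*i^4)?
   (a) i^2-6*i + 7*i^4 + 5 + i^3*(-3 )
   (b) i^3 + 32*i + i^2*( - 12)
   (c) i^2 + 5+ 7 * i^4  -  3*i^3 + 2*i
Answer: c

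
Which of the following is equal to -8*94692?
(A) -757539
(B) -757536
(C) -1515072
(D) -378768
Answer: B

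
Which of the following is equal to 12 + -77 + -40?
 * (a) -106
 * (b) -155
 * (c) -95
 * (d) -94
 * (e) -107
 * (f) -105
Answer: f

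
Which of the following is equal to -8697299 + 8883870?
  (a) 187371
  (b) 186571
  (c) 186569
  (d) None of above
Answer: b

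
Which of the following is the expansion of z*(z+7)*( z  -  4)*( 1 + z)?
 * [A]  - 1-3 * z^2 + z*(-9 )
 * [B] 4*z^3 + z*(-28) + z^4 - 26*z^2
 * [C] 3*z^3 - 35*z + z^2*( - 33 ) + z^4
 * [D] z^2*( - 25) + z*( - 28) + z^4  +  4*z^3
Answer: D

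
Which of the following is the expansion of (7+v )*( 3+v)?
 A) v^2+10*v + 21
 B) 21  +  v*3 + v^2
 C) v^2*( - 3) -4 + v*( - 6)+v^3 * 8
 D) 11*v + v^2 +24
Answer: A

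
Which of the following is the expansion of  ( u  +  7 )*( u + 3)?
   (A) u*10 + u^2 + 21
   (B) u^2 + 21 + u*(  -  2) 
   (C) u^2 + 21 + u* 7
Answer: A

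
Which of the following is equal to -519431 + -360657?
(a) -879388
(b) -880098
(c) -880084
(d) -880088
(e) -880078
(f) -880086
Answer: d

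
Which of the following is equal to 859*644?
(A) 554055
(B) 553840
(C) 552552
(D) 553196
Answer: D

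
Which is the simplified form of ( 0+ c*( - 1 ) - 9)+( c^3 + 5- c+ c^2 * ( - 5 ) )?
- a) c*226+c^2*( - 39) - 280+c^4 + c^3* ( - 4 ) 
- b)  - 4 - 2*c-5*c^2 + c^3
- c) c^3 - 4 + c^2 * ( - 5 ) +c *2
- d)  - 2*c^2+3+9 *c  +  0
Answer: b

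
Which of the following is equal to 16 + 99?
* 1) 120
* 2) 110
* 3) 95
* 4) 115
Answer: 4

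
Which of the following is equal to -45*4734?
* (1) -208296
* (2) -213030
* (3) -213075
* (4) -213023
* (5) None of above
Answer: 2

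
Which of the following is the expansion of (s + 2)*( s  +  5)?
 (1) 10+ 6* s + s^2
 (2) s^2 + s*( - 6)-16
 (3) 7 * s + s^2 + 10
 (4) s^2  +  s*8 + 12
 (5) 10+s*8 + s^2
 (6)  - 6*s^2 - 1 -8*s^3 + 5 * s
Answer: 3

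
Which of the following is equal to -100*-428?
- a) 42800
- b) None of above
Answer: a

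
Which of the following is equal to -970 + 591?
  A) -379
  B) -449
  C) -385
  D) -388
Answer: A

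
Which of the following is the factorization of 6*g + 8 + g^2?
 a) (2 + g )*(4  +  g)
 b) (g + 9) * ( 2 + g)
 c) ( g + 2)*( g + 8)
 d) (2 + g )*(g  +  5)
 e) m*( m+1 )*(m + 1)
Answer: a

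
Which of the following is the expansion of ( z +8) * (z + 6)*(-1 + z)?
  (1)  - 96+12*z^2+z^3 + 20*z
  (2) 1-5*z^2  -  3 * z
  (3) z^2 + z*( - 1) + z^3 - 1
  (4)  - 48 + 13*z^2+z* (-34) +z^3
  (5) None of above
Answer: 5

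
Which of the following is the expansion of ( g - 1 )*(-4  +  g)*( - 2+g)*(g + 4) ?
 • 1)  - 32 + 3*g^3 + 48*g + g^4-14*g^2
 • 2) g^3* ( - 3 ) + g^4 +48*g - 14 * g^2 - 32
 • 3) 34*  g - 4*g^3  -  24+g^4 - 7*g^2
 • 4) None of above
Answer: 2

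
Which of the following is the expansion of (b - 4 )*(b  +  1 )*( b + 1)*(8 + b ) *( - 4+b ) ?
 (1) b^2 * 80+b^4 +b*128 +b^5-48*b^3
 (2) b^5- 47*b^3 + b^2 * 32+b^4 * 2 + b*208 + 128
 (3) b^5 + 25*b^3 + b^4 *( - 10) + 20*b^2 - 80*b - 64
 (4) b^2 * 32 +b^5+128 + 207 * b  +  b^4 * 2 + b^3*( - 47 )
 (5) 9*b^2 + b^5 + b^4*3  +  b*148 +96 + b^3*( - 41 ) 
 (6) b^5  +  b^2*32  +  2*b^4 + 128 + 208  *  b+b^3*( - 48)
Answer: 2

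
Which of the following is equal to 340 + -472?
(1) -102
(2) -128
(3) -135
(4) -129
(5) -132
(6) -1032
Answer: 5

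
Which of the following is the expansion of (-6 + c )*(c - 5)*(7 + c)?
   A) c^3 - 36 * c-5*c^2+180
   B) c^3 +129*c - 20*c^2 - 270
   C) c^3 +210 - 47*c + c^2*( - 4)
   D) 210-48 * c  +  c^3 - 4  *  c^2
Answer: C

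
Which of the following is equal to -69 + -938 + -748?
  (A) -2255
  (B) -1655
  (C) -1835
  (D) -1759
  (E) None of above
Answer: E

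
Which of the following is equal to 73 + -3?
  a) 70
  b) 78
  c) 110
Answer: a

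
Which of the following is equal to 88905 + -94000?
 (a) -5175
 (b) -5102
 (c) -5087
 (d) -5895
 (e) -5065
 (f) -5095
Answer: f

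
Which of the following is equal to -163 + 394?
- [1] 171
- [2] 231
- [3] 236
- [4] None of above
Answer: 2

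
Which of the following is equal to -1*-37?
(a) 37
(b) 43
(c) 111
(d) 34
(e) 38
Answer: a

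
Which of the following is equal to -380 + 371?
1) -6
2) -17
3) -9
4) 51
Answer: 3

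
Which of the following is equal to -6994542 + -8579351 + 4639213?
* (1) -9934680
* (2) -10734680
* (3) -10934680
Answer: 3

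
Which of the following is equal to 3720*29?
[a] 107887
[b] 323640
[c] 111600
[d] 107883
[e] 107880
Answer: e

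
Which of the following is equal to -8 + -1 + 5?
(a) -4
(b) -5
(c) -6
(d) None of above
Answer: a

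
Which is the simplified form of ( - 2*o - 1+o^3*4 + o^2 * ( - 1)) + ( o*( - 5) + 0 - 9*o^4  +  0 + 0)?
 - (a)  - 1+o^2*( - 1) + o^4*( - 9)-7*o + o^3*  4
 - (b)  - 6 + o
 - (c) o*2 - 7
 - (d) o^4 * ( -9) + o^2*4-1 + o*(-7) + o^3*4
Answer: a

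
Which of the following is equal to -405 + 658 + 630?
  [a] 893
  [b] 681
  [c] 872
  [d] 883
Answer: d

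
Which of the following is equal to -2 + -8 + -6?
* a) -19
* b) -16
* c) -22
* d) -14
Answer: b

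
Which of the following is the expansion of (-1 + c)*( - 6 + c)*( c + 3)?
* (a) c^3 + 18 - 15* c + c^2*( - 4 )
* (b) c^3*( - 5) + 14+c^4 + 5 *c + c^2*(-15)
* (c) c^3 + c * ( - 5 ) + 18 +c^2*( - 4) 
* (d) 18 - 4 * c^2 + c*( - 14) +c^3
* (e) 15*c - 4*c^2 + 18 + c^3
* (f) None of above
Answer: a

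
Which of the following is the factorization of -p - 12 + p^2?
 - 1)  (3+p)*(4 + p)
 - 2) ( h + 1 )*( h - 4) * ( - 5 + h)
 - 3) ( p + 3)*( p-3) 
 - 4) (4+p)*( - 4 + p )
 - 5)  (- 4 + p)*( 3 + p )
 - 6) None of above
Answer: 5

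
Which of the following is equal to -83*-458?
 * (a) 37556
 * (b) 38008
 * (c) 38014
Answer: c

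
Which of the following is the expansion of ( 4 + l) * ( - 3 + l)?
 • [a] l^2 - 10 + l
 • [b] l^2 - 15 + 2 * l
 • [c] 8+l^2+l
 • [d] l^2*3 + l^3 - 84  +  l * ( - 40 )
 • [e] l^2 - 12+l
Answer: e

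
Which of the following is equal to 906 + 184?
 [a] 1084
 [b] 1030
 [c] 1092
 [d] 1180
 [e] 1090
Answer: e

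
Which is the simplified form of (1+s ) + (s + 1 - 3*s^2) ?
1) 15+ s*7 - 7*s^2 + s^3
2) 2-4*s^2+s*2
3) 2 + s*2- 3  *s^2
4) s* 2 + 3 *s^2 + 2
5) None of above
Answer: 3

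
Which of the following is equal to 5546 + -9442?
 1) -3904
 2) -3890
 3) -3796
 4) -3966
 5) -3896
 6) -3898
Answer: 5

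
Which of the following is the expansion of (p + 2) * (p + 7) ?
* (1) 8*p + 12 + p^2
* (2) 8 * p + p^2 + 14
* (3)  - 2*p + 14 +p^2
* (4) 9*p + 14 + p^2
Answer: 4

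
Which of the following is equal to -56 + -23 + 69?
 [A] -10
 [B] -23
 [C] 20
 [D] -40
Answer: A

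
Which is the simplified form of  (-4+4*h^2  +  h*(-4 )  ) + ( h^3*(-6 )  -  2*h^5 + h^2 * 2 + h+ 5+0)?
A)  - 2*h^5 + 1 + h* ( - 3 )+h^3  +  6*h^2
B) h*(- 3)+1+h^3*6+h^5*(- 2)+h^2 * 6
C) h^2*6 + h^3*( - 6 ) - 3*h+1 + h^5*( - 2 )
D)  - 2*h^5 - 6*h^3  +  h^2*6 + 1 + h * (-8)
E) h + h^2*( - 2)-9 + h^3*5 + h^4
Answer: C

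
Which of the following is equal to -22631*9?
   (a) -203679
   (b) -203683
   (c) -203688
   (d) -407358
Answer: a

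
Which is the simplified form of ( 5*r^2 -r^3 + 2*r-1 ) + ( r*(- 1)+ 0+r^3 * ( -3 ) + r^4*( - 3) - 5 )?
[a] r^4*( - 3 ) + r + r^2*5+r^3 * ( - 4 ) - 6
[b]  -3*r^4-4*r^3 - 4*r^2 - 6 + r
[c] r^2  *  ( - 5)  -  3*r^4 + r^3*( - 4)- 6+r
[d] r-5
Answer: a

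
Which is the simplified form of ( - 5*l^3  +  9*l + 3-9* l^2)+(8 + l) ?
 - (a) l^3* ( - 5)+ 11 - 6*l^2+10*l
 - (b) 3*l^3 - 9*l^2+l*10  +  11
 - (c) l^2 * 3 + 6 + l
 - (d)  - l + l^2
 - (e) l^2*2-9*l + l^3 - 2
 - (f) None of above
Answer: f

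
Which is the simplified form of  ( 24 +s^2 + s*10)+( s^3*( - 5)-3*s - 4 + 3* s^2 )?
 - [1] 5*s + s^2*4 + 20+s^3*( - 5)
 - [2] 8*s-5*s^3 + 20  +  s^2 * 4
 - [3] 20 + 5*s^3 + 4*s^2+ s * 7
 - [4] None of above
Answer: 4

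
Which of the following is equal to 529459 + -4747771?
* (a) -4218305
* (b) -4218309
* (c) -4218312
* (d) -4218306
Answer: c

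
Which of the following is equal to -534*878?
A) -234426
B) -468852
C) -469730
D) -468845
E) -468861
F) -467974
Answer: B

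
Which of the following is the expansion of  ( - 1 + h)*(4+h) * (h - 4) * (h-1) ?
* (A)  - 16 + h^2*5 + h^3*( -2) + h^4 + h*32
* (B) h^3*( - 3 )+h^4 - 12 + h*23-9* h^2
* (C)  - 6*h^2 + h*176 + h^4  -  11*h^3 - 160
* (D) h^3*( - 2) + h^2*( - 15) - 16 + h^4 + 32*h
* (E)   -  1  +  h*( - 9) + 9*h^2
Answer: D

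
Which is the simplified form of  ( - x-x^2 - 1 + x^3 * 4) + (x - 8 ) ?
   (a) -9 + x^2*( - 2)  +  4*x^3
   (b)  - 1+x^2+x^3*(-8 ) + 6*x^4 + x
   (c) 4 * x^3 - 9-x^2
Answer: c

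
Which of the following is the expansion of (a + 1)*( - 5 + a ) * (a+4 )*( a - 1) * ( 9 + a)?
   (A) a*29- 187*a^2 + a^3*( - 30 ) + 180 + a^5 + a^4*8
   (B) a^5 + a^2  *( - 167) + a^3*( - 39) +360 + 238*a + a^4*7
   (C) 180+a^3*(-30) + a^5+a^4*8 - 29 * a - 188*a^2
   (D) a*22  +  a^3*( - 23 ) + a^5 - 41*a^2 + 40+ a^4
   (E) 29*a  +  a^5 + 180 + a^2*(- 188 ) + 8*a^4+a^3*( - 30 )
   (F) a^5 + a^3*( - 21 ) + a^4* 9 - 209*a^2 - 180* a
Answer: E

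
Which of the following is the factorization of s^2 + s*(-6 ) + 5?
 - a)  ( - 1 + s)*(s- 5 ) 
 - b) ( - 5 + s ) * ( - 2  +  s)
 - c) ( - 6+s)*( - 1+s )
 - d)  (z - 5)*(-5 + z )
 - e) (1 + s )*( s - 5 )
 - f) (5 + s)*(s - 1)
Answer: a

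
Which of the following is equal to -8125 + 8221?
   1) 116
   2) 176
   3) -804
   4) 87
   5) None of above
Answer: 5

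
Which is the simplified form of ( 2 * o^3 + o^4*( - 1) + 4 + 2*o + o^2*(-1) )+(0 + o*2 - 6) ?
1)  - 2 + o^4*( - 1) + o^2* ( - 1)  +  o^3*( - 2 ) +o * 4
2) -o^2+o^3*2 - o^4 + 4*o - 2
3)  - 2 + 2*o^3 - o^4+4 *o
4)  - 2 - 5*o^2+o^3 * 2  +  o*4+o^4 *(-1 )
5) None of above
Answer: 2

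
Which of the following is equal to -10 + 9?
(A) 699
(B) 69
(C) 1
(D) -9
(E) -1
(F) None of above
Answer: E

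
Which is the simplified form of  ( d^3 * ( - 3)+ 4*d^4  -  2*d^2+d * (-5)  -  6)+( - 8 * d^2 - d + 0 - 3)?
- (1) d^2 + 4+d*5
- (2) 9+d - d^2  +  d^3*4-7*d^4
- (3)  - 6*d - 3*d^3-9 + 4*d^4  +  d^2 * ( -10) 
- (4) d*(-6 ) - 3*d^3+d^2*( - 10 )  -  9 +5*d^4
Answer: 3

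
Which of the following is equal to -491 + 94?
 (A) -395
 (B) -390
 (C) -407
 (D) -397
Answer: D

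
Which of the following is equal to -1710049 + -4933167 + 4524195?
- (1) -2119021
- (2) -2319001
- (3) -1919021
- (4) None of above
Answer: 1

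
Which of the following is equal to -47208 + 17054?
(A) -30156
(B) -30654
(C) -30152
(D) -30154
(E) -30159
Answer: D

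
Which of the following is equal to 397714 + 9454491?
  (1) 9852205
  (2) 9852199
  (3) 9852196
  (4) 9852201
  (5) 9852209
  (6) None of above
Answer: 1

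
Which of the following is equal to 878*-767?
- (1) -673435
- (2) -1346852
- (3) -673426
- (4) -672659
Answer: 3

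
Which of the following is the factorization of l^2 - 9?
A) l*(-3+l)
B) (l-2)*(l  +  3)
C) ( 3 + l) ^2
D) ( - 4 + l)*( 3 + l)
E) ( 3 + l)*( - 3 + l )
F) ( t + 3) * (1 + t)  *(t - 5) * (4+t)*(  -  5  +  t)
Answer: E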